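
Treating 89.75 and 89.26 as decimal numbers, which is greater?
89.75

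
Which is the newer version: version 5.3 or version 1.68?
version 5.3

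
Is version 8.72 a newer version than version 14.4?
No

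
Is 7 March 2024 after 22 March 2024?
No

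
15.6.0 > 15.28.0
False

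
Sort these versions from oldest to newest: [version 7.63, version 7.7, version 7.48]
[version 7.7, version 7.48, version 7.63]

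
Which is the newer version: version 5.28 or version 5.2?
version 5.28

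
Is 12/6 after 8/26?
Yes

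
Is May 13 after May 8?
Yes. Day 13 comes after day 8 in May — this is a date comparison, not a decimal one (the decimal 5.13 would be smaller than 5.8).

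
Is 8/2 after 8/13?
No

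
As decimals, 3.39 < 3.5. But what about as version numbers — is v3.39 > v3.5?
True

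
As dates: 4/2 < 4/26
True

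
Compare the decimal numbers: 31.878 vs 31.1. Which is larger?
31.878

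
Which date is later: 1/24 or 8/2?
8/2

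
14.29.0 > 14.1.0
True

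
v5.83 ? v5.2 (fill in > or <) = >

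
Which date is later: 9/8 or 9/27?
9/27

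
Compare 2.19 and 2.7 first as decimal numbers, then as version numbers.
As decimals: 2.19 < 2.7. As versions: v2.19 > v2.7 (minor version 19 > 7).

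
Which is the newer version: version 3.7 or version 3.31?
version 3.31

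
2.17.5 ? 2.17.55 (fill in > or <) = <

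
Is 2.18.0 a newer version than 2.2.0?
Yes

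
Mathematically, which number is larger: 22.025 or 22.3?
22.3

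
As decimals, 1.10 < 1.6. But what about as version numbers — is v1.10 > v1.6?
True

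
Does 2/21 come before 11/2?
Yes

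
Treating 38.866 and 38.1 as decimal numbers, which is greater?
38.866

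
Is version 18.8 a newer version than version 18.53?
No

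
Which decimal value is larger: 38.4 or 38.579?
38.579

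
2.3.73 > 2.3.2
True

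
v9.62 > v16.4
False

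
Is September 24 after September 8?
Yes. Day 24 comes after day 8 in September — this is a date comparison, not a decimal one (the decimal 9.24 would be smaller than 9.8).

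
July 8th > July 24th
False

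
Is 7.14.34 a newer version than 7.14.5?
Yes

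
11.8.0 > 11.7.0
True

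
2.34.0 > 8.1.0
False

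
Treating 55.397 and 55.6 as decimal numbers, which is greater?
55.6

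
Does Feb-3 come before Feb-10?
Yes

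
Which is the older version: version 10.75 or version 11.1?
version 10.75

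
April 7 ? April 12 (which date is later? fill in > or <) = <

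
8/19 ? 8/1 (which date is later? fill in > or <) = >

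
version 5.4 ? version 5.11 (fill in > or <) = <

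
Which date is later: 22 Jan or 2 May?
2 May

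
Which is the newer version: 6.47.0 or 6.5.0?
6.47.0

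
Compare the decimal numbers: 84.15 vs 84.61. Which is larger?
84.61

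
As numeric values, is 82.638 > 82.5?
True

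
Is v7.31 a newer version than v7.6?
Yes. Version numbers are compared segment by segment as integers, not as decimals: minor version 31 > 6, so v7.31 > v7.6 (even though the decimal 7.31 < 7.6).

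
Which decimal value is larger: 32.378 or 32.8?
32.8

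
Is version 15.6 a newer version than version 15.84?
No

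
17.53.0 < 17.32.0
False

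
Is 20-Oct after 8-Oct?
Yes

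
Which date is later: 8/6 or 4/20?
8/6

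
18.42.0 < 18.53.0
True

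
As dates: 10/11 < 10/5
False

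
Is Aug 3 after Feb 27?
Yes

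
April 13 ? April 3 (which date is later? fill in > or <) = >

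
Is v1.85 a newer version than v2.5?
No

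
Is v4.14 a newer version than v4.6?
Yes. Version numbers are compared segment by segment as integers, not as decimals: minor version 14 > 6, so v4.14 > v4.6 (even though the decimal 4.14 < 4.6).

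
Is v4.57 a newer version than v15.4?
No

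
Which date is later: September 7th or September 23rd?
September 23rd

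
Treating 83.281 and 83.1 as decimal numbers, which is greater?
83.281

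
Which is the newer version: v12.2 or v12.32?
v12.32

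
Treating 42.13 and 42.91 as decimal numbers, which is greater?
42.91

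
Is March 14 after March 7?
Yes. Day 14 comes after day 7 in March — this is a date comparison, not a decimal one (the decimal 3.14 would be smaller than 3.7).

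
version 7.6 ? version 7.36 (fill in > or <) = <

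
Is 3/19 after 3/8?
Yes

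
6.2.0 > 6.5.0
False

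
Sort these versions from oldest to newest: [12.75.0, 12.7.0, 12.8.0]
[12.7.0, 12.8.0, 12.75.0]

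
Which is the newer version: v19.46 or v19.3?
v19.46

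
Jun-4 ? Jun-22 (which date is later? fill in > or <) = <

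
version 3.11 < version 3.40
True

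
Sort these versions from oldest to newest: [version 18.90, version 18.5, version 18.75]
[version 18.5, version 18.75, version 18.90]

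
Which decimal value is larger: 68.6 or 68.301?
68.6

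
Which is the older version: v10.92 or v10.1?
v10.1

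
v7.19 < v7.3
False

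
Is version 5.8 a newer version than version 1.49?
Yes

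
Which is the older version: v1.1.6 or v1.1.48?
v1.1.6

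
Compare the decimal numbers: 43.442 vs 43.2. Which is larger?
43.442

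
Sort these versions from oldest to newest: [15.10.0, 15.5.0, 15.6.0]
[15.5.0, 15.6.0, 15.10.0]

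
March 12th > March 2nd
True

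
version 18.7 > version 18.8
False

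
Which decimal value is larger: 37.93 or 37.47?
37.93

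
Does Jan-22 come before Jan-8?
No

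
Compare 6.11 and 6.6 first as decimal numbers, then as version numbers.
As decimals: 6.11 < 6.6. As versions: v6.11 > v6.6 (minor version 11 > 6).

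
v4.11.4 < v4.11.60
True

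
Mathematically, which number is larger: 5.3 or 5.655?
5.655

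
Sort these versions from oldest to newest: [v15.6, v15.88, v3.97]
[v3.97, v15.6, v15.88]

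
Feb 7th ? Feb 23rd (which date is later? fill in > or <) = <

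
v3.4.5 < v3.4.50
True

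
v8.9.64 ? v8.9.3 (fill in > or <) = >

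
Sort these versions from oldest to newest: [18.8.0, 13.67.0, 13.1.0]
[13.1.0, 13.67.0, 18.8.0]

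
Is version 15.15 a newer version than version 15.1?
Yes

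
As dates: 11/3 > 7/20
True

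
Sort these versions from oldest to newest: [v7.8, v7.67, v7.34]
[v7.8, v7.34, v7.67]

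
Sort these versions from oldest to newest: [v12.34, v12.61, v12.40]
[v12.34, v12.40, v12.61]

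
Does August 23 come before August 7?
No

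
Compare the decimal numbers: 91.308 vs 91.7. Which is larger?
91.7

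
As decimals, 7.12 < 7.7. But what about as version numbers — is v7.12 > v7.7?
True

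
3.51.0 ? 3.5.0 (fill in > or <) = >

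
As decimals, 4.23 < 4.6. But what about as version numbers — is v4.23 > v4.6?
True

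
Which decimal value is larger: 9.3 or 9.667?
9.667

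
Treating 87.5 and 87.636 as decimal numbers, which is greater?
87.636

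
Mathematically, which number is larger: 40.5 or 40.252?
40.5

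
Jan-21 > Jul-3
False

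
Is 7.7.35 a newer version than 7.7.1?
Yes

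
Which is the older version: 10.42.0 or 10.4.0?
10.4.0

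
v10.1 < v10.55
True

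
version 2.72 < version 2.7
False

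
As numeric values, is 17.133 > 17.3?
False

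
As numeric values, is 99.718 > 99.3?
True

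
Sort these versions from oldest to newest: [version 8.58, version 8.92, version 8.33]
[version 8.33, version 8.58, version 8.92]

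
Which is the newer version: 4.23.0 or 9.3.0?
9.3.0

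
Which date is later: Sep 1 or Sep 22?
Sep 22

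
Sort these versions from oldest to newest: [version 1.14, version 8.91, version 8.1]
[version 1.14, version 8.1, version 8.91]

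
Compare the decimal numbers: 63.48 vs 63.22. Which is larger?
63.48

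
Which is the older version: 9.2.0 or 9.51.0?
9.2.0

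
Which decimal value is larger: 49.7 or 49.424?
49.7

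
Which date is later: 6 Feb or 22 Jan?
6 Feb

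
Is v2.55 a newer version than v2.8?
Yes. Version numbers are compared segment by segment as integers, not as decimals: minor version 55 > 8, so v2.55 > v2.8 (even though the decimal 2.55 < 2.8).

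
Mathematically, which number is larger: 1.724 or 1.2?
1.724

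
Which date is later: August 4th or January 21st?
August 4th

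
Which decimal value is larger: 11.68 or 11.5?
11.68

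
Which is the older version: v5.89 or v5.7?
v5.7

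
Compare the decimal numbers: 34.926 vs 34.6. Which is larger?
34.926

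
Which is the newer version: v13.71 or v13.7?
v13.71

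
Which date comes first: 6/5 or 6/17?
6/5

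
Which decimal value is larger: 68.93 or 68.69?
68.93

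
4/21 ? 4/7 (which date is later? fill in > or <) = >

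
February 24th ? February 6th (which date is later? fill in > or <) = >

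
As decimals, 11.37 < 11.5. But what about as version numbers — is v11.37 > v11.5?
True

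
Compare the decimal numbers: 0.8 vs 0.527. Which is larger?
0.8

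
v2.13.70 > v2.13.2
True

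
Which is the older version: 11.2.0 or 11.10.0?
11.2.0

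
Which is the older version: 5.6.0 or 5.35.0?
5.6.0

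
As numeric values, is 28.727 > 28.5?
True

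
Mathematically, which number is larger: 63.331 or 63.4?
63.4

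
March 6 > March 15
False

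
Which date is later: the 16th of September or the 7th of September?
the 16th of September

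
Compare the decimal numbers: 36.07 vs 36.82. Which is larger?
36.82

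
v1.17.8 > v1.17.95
False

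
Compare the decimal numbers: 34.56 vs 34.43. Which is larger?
34.56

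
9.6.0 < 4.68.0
False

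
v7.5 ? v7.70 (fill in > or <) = <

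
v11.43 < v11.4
False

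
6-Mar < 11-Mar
True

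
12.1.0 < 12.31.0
True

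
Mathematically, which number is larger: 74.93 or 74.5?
74.93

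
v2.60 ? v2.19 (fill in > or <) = >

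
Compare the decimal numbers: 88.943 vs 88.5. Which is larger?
88.943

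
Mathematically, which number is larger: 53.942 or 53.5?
53.942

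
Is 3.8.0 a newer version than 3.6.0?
Yes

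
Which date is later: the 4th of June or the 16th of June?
the 16th of June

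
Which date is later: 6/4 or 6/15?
6/15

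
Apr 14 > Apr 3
True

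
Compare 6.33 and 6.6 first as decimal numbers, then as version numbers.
As decimals: 6.33 < 6.6. As versions: v6.33 > v6.6 (minor version 33 > 6).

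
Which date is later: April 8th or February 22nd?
April 8th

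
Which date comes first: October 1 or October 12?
October 1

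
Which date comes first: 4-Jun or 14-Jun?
4-Jun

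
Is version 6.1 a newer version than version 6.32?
No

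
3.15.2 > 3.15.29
False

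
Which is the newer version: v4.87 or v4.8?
v4.87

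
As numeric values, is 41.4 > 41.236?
True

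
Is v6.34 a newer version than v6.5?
Yes. Version numbers are compared segment by segment as integers, not as decimals: minor version 34 > 5, so v6.34 > v6.5 (even though the decimal 6.34 < 6.5).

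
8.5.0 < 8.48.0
True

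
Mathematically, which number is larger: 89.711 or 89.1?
89.711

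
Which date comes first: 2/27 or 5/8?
2/27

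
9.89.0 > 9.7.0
True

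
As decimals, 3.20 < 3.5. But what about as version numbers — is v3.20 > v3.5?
True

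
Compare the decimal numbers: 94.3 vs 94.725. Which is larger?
94.725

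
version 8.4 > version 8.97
False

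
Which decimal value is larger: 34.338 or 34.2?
34.338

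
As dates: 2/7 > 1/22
True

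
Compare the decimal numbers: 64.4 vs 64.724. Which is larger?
64.724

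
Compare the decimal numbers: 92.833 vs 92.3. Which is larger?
92.833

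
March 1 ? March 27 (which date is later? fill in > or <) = <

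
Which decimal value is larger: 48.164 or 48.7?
48.7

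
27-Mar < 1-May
True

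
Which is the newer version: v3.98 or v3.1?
v3.98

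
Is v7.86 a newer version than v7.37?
Yes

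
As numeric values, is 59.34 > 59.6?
False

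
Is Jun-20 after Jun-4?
Yes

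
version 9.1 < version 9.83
True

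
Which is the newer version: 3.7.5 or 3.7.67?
3.7.67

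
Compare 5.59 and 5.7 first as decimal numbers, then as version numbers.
As decimals: 5.59 < 5.7. As versions: v5.59 > v5.7 (minor version 59 > 7).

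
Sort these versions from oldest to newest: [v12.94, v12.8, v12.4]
[v12.4, v12.8, v12.94]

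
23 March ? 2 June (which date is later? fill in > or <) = <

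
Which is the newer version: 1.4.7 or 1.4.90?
1.4.90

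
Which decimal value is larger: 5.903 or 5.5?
5.903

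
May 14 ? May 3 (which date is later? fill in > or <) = >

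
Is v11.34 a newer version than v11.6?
Yes. Version numbers are compared segment by segment as integers, not as decimals: minor version 34 > 6, so v11.34 > v11.6 (even though the decimal 11.34 < 11.6).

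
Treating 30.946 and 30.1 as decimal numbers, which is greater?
30.946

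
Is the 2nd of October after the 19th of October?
No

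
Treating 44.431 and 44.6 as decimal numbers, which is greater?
44.6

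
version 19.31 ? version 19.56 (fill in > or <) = <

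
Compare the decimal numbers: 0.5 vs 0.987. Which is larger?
0.987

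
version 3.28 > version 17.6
False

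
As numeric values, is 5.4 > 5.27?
True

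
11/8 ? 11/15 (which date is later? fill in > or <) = <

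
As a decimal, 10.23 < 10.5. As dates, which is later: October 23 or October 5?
October 23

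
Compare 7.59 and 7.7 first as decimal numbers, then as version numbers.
As decimals: 7.59 < 7.7. As versions: v7.59 > v7.7 (minor version 59 > 7).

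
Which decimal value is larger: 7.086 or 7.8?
7.8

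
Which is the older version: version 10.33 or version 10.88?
version 10.33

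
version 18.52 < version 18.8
False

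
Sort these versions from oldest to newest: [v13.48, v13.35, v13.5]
[v13.5, v13.35, v13.48]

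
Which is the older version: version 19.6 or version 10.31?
version 10.31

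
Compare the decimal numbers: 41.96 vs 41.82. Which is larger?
41.96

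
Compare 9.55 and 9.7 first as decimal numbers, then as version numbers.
As decimals: 9.55 < 9.7. As versions: v9.55 > v9.7 (minor version 55 > 7).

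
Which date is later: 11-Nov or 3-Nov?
11-Nov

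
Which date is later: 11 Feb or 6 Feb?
11 Feb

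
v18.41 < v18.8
False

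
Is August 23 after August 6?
Yes. Day 23 comes after day 6 in August — this is a date comparison, not a decimal one (the decimal 8.23 would be smaller than 8.6).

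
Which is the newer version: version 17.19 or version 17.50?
version 17.50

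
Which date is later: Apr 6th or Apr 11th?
Apr 11th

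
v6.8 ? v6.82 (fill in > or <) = <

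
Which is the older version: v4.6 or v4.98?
v4.6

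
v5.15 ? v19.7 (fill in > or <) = <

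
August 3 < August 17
True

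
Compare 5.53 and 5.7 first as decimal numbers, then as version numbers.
As decimals: 5.53 < 5.7. As versions: v5.53 > v5.7 (minor version 53 > 7).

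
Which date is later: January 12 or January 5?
January 12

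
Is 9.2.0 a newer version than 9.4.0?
No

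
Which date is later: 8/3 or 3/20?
8/3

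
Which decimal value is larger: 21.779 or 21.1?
21.779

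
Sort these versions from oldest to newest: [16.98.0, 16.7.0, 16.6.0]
[16.6.0, 16.7.0, 16.98.0]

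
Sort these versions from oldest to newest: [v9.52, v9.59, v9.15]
[v9.15, v9.52, v9.59]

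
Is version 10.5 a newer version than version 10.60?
No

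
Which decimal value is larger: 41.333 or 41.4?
41.4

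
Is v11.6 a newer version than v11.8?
No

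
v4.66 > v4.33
True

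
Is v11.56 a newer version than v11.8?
Yes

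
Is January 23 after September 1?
No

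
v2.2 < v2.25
True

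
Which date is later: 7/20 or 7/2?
7/20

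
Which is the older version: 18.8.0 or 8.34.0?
8.34.0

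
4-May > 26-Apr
True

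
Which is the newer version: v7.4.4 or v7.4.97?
v7.4.97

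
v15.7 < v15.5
False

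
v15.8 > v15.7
True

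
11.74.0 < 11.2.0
False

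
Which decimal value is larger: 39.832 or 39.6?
39.832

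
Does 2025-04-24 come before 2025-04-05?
No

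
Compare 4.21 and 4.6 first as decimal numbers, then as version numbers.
As decimals: 4.21 < 4.6. As versions: v4.21 > v4.6 (minor version 21 > 6).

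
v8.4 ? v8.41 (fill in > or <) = <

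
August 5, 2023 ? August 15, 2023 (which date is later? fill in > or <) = <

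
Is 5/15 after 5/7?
Yes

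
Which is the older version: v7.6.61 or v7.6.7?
v7.6.7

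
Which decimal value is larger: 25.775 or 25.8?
25.8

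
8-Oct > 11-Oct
False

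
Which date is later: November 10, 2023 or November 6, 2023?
November 10, 2023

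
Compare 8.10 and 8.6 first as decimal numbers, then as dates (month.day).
As decimals: 8.10 < 8.6. As dates: 8/10 is later than 8/6 (day 10 > day 6).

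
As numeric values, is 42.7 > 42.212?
True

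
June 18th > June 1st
True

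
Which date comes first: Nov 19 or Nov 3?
Nov 3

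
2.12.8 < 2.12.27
True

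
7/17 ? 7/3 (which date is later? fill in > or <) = >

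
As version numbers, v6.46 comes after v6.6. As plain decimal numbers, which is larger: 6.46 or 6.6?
6.6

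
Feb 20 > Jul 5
False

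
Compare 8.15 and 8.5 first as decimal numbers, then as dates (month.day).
As decimals: 8.15 < 8.5. As dates: 8/15 is later than 8/5 (day 15 > day 5).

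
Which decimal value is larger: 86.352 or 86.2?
86.352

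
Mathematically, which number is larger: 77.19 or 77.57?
77.57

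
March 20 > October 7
False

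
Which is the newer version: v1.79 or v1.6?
v1.79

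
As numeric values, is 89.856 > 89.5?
True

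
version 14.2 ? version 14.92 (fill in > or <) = <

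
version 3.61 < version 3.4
False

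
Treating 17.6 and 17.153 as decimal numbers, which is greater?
17.6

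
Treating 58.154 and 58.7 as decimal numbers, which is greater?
58.7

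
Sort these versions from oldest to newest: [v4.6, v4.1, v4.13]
[v4.1, v4.6, v4.13]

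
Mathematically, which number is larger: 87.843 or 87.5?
87.843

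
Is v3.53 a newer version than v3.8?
Yes. Version numbers are compared segment by segment as integers, not as decimals: minor version 53 > 8, so v3.53 > v3.8 (even though the decimal 3.53 < 3.8).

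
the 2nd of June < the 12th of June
True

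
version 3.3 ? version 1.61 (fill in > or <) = >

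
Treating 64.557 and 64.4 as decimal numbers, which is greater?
64.557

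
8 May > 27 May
False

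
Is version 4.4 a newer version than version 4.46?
No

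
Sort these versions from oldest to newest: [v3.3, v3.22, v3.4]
[v3.3, v3.4, v3.22]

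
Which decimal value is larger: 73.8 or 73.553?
73.8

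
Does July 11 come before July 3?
No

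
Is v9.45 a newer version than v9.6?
Yes. Version numbers are compared segment by segment as integers, not as decimals: minor version 45 > 6, so v9.45 > v9.6 (even though the decimal 9.45 < 9.6).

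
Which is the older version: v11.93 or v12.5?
v11.93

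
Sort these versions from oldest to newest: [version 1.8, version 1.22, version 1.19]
[version 1.8, version 1.19, version 1.22]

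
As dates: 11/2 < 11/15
True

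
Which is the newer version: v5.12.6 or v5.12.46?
v5.12.46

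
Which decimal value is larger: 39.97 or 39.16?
39.97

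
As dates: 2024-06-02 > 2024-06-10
False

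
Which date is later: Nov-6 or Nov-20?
Nov-20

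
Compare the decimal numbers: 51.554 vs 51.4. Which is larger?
51.554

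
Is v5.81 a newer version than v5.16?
Yes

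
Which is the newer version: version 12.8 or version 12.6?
version 12.8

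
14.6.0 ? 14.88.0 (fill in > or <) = <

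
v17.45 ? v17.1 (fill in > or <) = >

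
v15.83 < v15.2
False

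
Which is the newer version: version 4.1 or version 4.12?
version 4.12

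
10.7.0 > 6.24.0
True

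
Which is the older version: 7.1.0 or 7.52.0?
7.1.0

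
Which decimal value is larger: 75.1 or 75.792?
75.792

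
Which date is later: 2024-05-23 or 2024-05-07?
2024-05-23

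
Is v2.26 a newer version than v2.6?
Yes. Version numbers are compared segment by segment as integers, not as decimals: minor version 26 > 6, so v2.26 > v2.6 (even though the decimal 2.26 < 2.6).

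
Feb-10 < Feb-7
False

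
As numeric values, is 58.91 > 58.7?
True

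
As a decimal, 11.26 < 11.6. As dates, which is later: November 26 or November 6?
November 26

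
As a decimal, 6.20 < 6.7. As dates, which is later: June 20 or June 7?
June 20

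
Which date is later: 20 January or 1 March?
1 March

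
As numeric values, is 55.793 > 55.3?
True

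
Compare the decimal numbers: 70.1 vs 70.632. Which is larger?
70.632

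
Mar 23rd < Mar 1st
False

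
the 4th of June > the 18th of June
False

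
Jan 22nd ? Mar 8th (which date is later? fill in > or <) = <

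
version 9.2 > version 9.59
False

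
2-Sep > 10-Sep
False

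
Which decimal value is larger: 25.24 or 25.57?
25.57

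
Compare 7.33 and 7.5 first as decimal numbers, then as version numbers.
As decimals: 7.33 < 7.5. As versions: v7.33 > v7.5 (minor version 33 > 5).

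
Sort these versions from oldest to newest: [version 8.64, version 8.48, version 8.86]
[version 8.48, version 8.64, version 8.86]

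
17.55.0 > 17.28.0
True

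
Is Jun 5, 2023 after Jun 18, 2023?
No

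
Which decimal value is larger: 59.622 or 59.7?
59.7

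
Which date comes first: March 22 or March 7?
March 7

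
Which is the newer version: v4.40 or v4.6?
v4.40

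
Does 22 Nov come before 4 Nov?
No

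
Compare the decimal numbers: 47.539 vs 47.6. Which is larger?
47.6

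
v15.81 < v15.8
False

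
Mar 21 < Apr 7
True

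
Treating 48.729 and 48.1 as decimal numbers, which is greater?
48.729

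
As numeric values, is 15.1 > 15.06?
True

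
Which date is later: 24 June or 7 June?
24 June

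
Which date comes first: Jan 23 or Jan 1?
Jan 1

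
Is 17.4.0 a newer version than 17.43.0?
No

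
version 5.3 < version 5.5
True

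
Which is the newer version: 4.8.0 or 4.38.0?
4.38.0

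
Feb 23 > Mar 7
False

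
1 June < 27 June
True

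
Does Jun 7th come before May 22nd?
No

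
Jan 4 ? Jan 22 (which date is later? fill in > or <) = <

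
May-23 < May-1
False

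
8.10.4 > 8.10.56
False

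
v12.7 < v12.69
True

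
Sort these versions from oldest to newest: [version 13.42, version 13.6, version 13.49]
[version 13.6, version 13.42, version 13.49]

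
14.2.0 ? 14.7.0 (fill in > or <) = <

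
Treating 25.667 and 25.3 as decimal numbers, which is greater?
25.667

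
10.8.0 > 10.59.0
False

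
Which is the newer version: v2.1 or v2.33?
v2.33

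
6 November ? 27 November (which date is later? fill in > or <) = <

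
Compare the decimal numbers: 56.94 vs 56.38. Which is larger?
56.94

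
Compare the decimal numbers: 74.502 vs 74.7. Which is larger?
74.7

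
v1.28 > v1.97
False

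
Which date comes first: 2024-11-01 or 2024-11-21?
2024-11-01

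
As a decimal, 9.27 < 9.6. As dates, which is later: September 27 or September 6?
September 27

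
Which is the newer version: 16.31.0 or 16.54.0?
16.54.0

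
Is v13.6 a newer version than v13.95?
No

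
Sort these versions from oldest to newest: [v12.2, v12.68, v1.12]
[v1.12, v12.2, v12.68]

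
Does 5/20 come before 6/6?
Yes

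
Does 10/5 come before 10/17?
Yes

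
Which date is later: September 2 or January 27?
September 2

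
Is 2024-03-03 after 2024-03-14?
No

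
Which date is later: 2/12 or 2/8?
2/12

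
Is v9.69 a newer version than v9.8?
Yes. Version numbers are compared segment by segment as integers, not as decimals: minor version 69 > 8, so v9.69 > v9.8 (even though the decimal 9.69 < 9.8).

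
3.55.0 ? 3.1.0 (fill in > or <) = >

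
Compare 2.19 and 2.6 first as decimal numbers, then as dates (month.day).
As decimals: 2.19 < 2.6. As dates: 2/19 is later than 2/6 (day 19 > day 6).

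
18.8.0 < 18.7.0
False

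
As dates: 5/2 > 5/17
False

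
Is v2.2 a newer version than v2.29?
No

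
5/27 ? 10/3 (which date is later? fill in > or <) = <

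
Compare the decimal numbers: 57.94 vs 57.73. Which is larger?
57.94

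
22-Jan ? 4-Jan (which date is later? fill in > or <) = >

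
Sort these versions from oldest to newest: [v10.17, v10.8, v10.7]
[v10.7, v10.8, v10.17]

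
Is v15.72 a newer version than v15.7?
Yes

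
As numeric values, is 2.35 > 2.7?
False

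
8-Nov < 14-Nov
True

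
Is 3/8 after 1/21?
Yes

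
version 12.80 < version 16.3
True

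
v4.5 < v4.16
True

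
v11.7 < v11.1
False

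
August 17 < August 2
False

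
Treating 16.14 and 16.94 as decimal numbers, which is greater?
16.94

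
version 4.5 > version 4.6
False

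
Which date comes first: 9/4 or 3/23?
3/23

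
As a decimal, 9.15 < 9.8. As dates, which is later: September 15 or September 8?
September 15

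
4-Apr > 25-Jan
True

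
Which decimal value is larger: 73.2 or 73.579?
73.579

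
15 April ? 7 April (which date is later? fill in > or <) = >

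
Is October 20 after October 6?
Yes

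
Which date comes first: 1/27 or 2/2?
1/27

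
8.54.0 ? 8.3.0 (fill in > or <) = >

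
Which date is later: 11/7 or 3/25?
11/7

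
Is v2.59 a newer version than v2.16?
Yes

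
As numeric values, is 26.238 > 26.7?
False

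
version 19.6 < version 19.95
True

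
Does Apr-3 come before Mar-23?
No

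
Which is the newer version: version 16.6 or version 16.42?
version 16.42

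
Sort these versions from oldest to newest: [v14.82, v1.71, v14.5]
[v1.71, v14.5, v14.82]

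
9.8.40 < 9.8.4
False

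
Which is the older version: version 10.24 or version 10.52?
version 10.24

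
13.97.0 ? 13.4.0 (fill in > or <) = >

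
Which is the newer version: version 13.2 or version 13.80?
version 13.80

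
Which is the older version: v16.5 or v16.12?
v16.5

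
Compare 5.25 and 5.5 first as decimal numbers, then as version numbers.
As decimals: 5.25 < 5.5. As versions: v5.25 > v5.5 (minor version 25 > 5).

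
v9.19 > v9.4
True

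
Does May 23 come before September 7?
Yes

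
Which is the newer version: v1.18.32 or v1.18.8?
v1.18.32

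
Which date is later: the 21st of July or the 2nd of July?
the 21st of July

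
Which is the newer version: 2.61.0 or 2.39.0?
2.61.0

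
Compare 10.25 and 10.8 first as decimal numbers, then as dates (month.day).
As decimals: 10.25 < 10.8. As dates: 10/25 is later than 10/8 (day 25 > day 8).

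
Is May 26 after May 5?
Yes. Day 26 comes after day 5 in May — this is a date comparison, not a decimal one (the decimal 5.26 would be smaller than 5.5).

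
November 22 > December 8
False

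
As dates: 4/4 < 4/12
True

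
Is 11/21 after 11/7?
Yes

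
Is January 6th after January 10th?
No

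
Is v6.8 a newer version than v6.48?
No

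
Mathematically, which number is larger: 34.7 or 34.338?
34.7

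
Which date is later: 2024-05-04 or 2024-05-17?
2024-05-17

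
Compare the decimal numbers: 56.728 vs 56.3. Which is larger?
56.728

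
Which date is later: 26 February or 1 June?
1 June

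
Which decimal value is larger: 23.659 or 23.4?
23.659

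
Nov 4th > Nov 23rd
False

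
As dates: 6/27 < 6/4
False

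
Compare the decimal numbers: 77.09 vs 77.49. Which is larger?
77.49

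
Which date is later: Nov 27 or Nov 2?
Nov 27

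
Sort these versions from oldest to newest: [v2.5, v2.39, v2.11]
[v2.5, v2.11, v2.39]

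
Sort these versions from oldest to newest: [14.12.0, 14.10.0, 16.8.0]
[14.10.0, 14.12.0, 16.8.0]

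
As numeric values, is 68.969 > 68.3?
True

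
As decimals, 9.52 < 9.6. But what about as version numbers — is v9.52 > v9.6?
True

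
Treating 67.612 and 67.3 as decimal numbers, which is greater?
67.612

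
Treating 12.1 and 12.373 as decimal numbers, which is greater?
12.373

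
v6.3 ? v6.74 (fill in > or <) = <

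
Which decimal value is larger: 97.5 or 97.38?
97.5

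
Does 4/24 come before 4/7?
No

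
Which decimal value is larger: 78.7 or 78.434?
78.7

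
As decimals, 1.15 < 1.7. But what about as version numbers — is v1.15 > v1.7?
True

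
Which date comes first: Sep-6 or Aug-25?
Aug-25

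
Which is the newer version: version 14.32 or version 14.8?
version 14.32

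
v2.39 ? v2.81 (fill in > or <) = <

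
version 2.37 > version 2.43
False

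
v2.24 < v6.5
True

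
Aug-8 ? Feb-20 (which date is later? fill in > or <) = >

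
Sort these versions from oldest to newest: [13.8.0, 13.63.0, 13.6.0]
[13.6.0, 13.8.0, 13.63.0]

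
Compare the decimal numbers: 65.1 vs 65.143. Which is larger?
65.143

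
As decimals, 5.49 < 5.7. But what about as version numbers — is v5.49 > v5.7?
True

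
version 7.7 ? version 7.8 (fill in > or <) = <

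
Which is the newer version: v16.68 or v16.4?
v16.68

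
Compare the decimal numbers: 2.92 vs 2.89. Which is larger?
2.92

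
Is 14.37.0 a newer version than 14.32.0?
Yes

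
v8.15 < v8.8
False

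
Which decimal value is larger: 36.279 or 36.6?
36.6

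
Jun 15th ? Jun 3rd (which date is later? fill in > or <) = >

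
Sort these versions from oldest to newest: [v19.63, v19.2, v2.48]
[v2.48, v19.2, v19.63]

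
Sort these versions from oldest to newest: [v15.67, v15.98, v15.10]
[v15.10, v15.67, v15.98]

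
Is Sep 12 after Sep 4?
Yes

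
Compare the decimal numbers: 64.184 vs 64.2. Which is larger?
64.2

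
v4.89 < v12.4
True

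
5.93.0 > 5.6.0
True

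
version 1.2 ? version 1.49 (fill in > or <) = <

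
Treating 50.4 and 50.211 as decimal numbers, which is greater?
50.4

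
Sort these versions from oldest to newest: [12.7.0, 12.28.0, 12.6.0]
[12.6.0, 12.7.0, 12.28.0]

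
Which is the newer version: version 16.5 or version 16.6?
version 16.6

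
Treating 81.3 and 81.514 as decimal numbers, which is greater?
81.514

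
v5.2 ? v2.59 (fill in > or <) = >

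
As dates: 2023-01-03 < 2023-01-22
True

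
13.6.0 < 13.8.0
True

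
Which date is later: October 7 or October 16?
October 16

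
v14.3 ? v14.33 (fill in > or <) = <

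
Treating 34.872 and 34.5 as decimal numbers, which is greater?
34.872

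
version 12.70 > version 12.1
True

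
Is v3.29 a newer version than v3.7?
Yes. Version numbers are compared segment by segment as integers, not as decimals: minor version 29 > 7, so v3.29 > v3.7 (even though the decimal 3.29 < 3.7).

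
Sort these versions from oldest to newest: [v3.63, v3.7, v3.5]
[v3.5, v3.7, v3.63]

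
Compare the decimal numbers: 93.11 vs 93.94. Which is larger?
93.94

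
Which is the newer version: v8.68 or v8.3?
v8.68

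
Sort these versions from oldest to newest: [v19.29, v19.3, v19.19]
[v19.3, v19.19, v19.29]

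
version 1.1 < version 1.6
True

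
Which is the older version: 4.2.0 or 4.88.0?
4.2.0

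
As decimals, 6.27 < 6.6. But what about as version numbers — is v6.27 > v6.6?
True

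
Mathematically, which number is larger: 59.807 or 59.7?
59.807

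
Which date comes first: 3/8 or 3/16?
3/8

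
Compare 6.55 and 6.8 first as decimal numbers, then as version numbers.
As decimals: 6.55 < 6.8. As versions: v6.55 > v6.8 (minor version 55 > 8).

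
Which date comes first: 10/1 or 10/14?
10/1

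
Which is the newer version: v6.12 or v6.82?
v6.82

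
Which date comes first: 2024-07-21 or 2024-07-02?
2024-07-02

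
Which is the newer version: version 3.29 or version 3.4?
version 3.29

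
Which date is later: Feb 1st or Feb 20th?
Feb 20th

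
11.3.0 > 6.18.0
True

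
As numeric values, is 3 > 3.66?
False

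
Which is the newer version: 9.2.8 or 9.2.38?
9.2.38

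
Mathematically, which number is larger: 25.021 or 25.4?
25.4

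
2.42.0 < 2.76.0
True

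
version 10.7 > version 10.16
False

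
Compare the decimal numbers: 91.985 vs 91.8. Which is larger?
91.985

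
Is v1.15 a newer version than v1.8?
Yes. Version numbers are compared segment by segment as integers, not as decimals: minor version 15 > 8, so v1.15 > v1.8 (even though the decimal 1.15 < 1.8).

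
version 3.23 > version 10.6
False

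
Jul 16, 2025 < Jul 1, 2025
False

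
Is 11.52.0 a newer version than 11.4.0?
Yes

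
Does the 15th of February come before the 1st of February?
No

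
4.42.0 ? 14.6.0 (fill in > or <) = <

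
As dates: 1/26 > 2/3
False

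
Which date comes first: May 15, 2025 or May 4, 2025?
May 4, 2025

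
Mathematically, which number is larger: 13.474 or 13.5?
13.5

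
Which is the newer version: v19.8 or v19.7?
v19.8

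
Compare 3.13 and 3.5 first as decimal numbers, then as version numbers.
As decimals: 3.13 < 3.5. As versions: v3.13 > v3.5 (minor version 13 > 5).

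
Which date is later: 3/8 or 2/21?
3/8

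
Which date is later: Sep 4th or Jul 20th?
Sep 4th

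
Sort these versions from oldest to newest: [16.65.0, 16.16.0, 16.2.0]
[16.2.0, 16.16.0, 16.65.0]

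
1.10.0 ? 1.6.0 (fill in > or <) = >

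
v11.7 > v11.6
True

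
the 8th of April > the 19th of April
False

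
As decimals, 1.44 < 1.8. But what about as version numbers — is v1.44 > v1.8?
True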